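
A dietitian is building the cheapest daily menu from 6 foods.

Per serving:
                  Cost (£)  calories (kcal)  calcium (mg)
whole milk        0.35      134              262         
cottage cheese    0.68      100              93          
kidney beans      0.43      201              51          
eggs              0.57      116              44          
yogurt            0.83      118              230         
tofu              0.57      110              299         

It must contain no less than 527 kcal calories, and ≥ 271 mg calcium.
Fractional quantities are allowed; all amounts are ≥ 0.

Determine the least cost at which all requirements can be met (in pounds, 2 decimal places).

£1.17

Let x1 = servings of whole milk, x2 = servings of cottage cheese, x3 = servings of kidney beans, x4 = servings of eggs, x5 = servings of yogurt, x6 = servings of tofu.
Minimize 0.35x1 + 0.68x2 + 0.43x3 + 0.57x4 + 0.83x5 + 0.57x6 subject to:
  134x1 + 100x2 + 201x3 + 116x4 + 118x5 + 110x6 ≥ 527   (calories)
  262x1 + 93x2 + 51x3 + 44x4 + 230x5 + 299x6 ≥ 271   (calcium)
  x1, x2, x3, x4, x5, x6 ≥ 0.
The optimal basis is {whole milk, kidney beans}; cottage cheese, eggs, yogurt, tofu drop out. The calories and calcium requirements are met with equality.
Optimal quantities: whole milk = 0.6021 servings, kidney beans = 2.22 servings.
Objective = 0.35·0.6021 + 0.43·2.22 = 1.1653.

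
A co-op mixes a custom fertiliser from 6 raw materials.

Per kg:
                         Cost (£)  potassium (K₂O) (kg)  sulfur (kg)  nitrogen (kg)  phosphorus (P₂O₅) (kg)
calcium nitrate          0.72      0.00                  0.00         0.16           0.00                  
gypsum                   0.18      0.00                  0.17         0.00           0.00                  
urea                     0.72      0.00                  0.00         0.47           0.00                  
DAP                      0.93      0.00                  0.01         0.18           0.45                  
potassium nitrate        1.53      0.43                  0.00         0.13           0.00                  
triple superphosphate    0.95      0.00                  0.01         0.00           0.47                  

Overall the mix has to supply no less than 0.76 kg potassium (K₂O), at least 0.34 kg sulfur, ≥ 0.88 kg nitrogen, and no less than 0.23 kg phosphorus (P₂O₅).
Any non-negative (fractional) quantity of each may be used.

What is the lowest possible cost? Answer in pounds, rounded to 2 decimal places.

£4.39

Set it up as a linear program. Let x1 = kg of calcium nitrate, x2 = kg of gypsum, x3 = kg of urea, x4 = kg of DAP, x5 = kg of potassium nitrate, x6 = kg of triple superphosphate.
Minimize 0.72x1 + 0.18x2 + 0.72x3 + 0.93x4 + 1.53x5 + 0.95x6 s.t.:
  0.43x5 ≥ 0.76   (potassium (K₂O))
  0.17x2 + 0.01x4 + 0.01x6 ≥ 0.34   (sulfur)
  0.16x1 + 0.47x3 + 0.18x4 + 0.13x5 ≥ 0.88   (nitrogen)
  0.45x4 + 0.47x6 ≥ 0.23   (phosphorus (P₂O₅))
  x1, x2, x3, x4, x5, x6 ≥ 0.
At the optimum only gypsum, urea, DAP, potassium nitrate are positive (calcium nitrate, triple superphosphate = 0). Binding constraints: potassium (K₂O), sulfur, nitrogen, phosphorus (P₂O₅).
Solving gives x2 = 1.97, x3 = 1.188, x4 = 0.5111, x5 = 1.767.
Objective = 0.18·1.97 + 0.72·1.188 + 0.93·0.5111 + 1.53·1.767 = 4.3888.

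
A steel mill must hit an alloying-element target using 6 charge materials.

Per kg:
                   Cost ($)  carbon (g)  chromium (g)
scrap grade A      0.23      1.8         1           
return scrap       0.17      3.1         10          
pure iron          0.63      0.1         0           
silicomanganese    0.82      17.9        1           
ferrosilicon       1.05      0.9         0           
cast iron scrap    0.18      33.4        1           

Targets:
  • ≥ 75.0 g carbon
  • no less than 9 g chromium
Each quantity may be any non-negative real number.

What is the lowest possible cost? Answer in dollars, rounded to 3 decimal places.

$0.509

Set it up as a linear program. Let x1 = kg of scrap grade A, x2 = kg of return scrap, x3 = kg of pure iron, x4 = kg of silicomanganese, x5 = kg of ferrosilicon, x6 = kg of cast iron scrap.
Minimize 0.23x1 + 0.17x2 + 0.63x3 + 0.82x4 + 1.05x5 + 0.18x6 with:
  1.8x1 + 3.1x2 + 0.1x3 + 17.9x4 + 0.9x5 + 33.4x6 ≥ 75   (carbon)
  1x1 + 10x2 + 1x4 + 1x6 ≥ 9   (chromium)
  x1, x2, x3, x4, x5, x6 ≥ 0.
The minimum-cost mix takes nothing from scrap grade A, pure iron, silicomanganese, ferrosilicon — only return scrap, cast iron scrap. There the carbon and chromium constraints are tight.
Solving gives x2 = 0.6818, x6 = 2.182.
Objective = 0.17·0.6818 + 0.18·2.182 = 0.50867.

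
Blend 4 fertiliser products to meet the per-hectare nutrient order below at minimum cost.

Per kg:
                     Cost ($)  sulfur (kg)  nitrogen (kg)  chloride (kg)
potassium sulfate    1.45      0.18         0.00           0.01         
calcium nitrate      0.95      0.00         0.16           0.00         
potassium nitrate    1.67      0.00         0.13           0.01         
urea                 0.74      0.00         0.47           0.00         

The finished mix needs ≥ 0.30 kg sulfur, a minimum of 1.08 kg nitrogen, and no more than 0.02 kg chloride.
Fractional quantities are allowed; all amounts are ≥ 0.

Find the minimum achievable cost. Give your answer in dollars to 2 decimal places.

$4.12

Let x1 = kg of potassium sulfate, x2 = kg of calcium nitrate, x3 = kg of potassium nitrate, x4 = kg of urea.
Minimise 1.45x1 + 0.95x2 + 1.67x3 + 0.74x4 with:
  0.18x1 ≥ 0.3   (sulfur)
  0.16x2 + 0.13x3 + 0.47x4 ≥ 1.08   (nitrogen)
  0.01x1 + 0.01x3 ≤ 0.02   (chloride)
  x1, x2, x3, x4 ≥ 0.
The optimal basis is {potassium sulfate, urea}; calcium nitrate, potassium nitrate drop out. The sulfur and nitrogen requirements are met with equality.
Optimal quantities: potassium sulfate = 1.667 kg, urea = 2.298 kg.
Hence cost = 1.45·1.667 + 0.74·2.298 = $4.1177.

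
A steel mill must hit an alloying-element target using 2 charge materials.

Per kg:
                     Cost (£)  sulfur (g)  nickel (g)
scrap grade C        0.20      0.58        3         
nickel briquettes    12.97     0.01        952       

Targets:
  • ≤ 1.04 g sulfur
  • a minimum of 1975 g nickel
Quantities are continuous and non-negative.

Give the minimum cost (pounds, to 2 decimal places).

£26.91

Let x1 = kg of scrap grade C, x2 = kg of nickel briquettes.
Minimise 0.2x1 + 12.97x2 s.t.:
  0.58x1 + 0.01x2 ≤ 1.04   (sulfur)
  3x1 + 952x2 ≥ 1975   (nickel)
  x1, x2 ≥ 0.
The minimum-cost mix takes nothing from scrap grade C — only nickel briquettes. The nickel requirement is met with equality.
Optimal quantities: nickel briquettes = 2.075 kg.
Total cost: 12.97·2.075 = 26.9128.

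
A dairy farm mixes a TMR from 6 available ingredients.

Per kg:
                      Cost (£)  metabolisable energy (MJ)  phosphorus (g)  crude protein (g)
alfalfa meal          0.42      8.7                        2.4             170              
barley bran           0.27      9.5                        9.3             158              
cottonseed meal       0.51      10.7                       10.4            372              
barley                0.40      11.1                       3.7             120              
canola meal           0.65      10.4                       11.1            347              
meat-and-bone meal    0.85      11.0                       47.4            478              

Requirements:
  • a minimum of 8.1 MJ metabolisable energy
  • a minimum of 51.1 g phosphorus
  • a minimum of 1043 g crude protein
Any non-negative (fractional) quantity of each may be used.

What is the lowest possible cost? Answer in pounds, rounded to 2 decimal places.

Let x1 = kg of alfalfa meal, x2 = kg of barley bran, x3 = kg of cottonseed meal, x4 = kg of barley, x5 = kg of canola meal, x6 = kg of meat-and-bone meal.
min 0.42x1 + 0.27x2 + 0.51x3 + 0.4x4 + 0.65x5 + 0.85x6 subject to:
  8.7x1 + 9.5x2 + 10.7x3 + 11.1x4 + 10.4x5 + 11x6 ≥ 8.1   (metabolisable energy)
  2.4x1 + 9.3x2 + 10.4x3 + 3.7x4 + 11.1x5 + 47.4x6 ≥ 51.1   (phosphorus)
  170x1 + 158x2 + 372x3 + 120x4 + 347x5 + 478x6 ≥ 1043   (crude protein)
  x1, x2, x3, x4, x5, x6 ≥ 0.
The optimal basis is {cottonseed meal, meat-and-bone meal}; alfalfa meal, barley bran, barley, canola meal drop out. There the phosphorus and crude protein constraints are tight.
Optimal quantities: cottonseed meal = 1.975 kg, meat-and-bone meal = 0.6446 kg.
Cost = 0.51·1.975 + 0.85·0.6446 = 1.5552.

£1.56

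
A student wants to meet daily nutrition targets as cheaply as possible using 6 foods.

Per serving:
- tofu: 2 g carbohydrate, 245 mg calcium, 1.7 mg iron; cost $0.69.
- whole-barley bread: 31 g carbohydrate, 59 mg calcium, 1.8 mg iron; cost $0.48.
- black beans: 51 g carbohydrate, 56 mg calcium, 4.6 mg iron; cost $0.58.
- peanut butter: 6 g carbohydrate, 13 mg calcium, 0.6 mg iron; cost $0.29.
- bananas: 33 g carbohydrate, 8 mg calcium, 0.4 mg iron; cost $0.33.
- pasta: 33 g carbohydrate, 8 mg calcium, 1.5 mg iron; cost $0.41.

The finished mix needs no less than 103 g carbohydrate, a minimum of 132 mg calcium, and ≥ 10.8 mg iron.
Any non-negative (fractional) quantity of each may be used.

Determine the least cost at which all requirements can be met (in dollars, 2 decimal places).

$1.36

Set it up as a linear program. Let x1 = servings of tofu, x2 = servings of whole-barley bread, x3 = servings of black beans, x4 = servings of peanut butter, x5 = servings of bananas, x6 = servings of pasta.
min 0.69x1 + 0.48x2 + 0.58x3 + 0.29x4 + 0.33x5 + 0.41x6 s.t.:
  2x1 + 31x2 + 51x3 + 6x4 + 33x5 + 33x6 ≥ 103   (carbohydrate)
  245x1 + 59x2 + 56x3 + 13x4 + 8x5 + 8x6 ≥ 132   (calcium)
  1.7x1 + 1.8x2 + 4.6x3 + 0.6x4 + 0.4x5 + 1.5x6 ≥ 10.8   (iron)
  x1, x2, x3, x4, x5, x6 ≥ 0.
The optimal basis is {tofu, black beans}; whole-barley bread, peanut butter, bananas, pasta drop out. There the calcium and iron constraints are tight.
That vertex is x1 = 0.002326, x3 = 2.347.
Hence cost = 0.69·0.002326 + 0.58·2.347 = $1.3629.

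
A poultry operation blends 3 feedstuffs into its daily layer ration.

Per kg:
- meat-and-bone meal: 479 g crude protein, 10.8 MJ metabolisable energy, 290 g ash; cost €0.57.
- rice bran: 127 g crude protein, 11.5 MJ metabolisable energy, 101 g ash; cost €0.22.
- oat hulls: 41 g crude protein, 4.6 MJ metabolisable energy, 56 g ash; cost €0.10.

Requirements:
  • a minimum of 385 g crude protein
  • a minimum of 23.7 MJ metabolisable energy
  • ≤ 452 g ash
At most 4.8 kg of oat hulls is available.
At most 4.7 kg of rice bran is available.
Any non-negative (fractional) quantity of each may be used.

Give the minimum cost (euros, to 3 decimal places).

€0.578

Treat it as an LP. Let x1 = kg of meat-and-bone meal, x2 = kg of rice bran, x3 = kg of oat hulls.
Minimize 0.57x1 + 0.22x2 + 0.1x3 s.t.:
  479x1 + 127x2 + 41x3 ≥ 385   (crude protein)
  10.8x1 + 11.5x2 + 4.6x3 ≥ 23.7   (metabolisable energy)
  290x1 + 101x2 + 56x3 ≤ 452   (ash)
  x3 ≤ 4.8
  x2 ≤ 4.7
  x1, x2, x3 ≥ 0.
The minimum-cost mix takes nothing from oat hulls — only meat-and-bone meal, rice bran. There the crude protein and metabolisable energy constraints are tight.
So meat-and-bone meal = 0.3427 kg, rice bran = 1.739 kg.
Total cost: 0.57·0.3427 + 0.22·1.739 = 0.57792.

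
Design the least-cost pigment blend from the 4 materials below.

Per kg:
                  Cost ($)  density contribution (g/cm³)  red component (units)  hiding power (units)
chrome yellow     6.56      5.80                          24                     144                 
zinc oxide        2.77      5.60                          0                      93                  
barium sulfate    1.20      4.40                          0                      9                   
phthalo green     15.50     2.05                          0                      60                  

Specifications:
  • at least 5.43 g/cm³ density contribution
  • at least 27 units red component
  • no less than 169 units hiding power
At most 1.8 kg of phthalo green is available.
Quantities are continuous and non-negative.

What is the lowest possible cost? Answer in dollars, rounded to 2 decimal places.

$7.59

Treat it as an LP. Let x1 = kg of chrome yellow, x2 = kg of zinc oxide, x3 = kg of barium sulfate, x4 = kg of phthalo green.
min 6.56x1 + 2.77x2 + 1.2x3 + 15.5x4 s.t.:
  5.8x1 + 5.6x2 + 4.4x3 + 2.05x4 ≥ 5.43   (density contribution)
  24x1 ≥ 27   (red component)
  144x1 + 93x2 + 9x3 + 60x4 ≥ 169   (hiding power)
  x4 ≤ 1.8
  x1, x2, x3, x4 ≥ 0.
The optimal basis is {chrome yellow, zinc oxide}; barium sulfate, phthalo green drop out. The red component and hiding power requirements are met with equality.
So chrome yellow = 1.125 kg, zinc oxide = 0.07527 kg.
Total cost: 6.56·1.125 + 2.77·0.07527 = 7.5885.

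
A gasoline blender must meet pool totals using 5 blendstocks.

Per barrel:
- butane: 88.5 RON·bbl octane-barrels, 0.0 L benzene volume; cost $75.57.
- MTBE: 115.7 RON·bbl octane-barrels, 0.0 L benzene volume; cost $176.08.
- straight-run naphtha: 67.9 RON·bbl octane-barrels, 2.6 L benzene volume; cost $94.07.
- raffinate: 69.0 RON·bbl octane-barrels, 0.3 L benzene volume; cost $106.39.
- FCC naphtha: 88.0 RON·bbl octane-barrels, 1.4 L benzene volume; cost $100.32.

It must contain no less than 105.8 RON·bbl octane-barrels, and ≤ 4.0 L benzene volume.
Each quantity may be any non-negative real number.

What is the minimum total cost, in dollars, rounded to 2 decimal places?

This is a linear program. Let x1 = barrels of butane, x2 = barrels of MTBE, x3 = barrels of straight-run naphtha, x4 = barrels of raffinate, x5 = barrels of FCC naphtha.
Minimise 75.57x1 + 176.08x2 + 94.07x3 + 106.39x4 + 100.32x5 s.t.:
  88.5x1 + 115.7x2 + 67.9x3 + 69x4 + 88x5 ≥ 105.8   (octane-barrels)
  2.6x3 + 0.3x4 + 1.4x5 ≤ 4   (benzene volume)
  x1, x2, x3, x4, x5 ≥ 0.
At the optimum only butane is positive (MTBE, straight-run naphtha, raffinate, FCC naphtha = 0). Binding constraint: octane-barrels.
Solving gives x1 = 1.1955.
Cost = 75.57·1.1955 = 90.3439.

$90.34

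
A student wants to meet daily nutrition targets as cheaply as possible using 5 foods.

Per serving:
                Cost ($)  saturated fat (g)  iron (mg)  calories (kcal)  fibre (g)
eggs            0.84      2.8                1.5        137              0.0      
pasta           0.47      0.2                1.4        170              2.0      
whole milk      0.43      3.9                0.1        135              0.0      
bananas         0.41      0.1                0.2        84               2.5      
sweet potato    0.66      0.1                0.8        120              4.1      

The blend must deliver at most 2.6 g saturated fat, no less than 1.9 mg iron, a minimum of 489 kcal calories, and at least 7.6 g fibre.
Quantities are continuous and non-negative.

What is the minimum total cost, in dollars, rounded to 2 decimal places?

This is a linear program. Let x1 = servings of eggs, x2 = servings of pasta, x3 = servings of whole milk, x4 = servings of bananas, x5 = servings of sweet potato.
min 0.84x1 + 0.47x2 + 0.43x3 + 0.41x4 + 0.66x5 s.t.:
  2.8x1 + 0.2x2 + 3.9x3 + 0.1x4 + 0.1x5 ≤ 2.6   (saturated fat)
  1.5x1 + 1.4x2 + 0.1x3 + 0.2x4 + 0.8x5 ≥ 1.9   (iron)
  137x1 + 170x2 + 135x3 + 84x4 + 120x5 ≥ 489   (calories)
  2x2 + 2.5x4 + 4.1x5 ≥ 7.6   (fibre)
  x1, x2, x3, x4, x5 ≥ 0.
The minimum-cost mix takes nothing from eggs, whole milk, sweet potato — only pasta, bananas. There the calories and fibre constraints are tight.
Optimal quantities: pasta = 2.273 servings, bananas = 1.222 servings.
Hence cost = 0.47·2.273 + 0.41·1.222 = $1.5693.

$1.57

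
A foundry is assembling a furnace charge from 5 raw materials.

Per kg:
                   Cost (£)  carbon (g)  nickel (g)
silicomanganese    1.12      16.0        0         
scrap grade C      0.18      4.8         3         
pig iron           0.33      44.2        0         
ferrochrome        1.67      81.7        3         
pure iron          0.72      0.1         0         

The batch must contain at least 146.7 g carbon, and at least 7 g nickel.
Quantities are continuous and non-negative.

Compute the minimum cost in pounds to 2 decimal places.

Treat it as an LP. Let x1 = kg of silicomanganese, x2 = kg of scrap grade C, x3 = kg of pig iron, x4 = kg of ferrochrome, x5 = kg of pure iron.
min 1.12x1 + 0.18x2 + 0.33x3 + 1.67x4 + 0.72x5 with:
  16x1 + 4.8x2 + 44.2x3 + 81.7x4 + 0.1x5 ≥ 146.7   (carbon)
  3x2 + 3x4 ≥ 7   (nickel)
  x1, x2, x3, x4, x5 ≥ 0.
At the optimum only scrap grade C, pig iron are positive (silicomanganese, ferrochrome, pure iron = 0). There the carbon and nickel constraints are tight.
Optimal quantities: scrap grade C = 2.333 kg, pig iron = 3.066 kg.
Total cost: 0.18·2.333 + 0.33·3.066 = 1.4317.

£1.43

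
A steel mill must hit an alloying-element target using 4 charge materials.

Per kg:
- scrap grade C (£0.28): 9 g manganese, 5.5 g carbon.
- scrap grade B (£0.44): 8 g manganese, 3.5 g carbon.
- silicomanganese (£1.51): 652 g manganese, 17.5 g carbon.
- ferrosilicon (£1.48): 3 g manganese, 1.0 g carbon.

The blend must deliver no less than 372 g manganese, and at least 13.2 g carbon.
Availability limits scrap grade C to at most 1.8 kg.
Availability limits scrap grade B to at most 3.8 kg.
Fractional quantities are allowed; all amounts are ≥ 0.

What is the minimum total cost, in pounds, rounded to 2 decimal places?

Let x1 = kg of scrap grade C, x2 = kg of scrap grade B, x3 = kg of silicomanganese, x4 = kg of ferrosilicon.
Minimize 0.28x1 + 0.44x2 + 1.51x3 + 1.48x4 subject to:
  9x1 + 8x2 + 652x3 + 3x4 ≥ 372   (manganese)
  5.5x1 + 3.5x2 + 17.5x3 + 1x4 ≥ 13.2   (carbon)
  x1 ≤ 1.8
  x2 ≤ 3.8
  x1, x2, x3, x4 ≥ 0.
At the optimum only scrap grade C, silicomanganese are positive (scrap grade B, ferrosilicon = 0). The manganese and carbon requirements are met with equality.
So scrap grade C = 0.6115 kg, silicomanganese = 0.5621 kg.
Hence cost = 0.28·0.6115 + 1.51·0.5621 = £1.0200.

£1.02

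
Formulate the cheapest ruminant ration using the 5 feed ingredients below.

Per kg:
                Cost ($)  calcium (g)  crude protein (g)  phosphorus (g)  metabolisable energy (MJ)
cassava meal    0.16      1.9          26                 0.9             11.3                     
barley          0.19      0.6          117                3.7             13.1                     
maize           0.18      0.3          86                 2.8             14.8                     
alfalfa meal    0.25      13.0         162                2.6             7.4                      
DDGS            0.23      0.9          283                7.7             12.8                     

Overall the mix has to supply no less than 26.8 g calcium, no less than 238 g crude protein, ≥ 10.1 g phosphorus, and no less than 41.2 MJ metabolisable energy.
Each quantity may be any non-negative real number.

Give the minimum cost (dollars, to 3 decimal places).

Let x1 = kg of cassava meal, x2 = kg of barley, x3 = kg of maize, x4 = kg of alfalfa meal, x5 = kg of DDGS.
Minimize 0.16x1 + 0.19x2 + 0.18x3 + 0.25x4 + 0.23x5 subject to:
  1.9x1 + 0.6x2 + 0.3x3 + 13x4 + 0.9x5 ≥ 26.8   (calcium)
  26x1 + 117x2 + 86x3 + 162x4 + 283x5 ≥ 238   (crude protein)
  0.9x1 + 3.7x2 + 2.8x3 + 2.6x4 + 7.7x5 ≥ 10.1   (phosphorus)
  11.3x1 + 13.1x2 + 14.8x3 + 7.4x4 + 12.8x5 ≥ 41.2   (metabolisable energy)
  x1, x2, x3, x4, x5 ≥ 0.
At the optimum only maize, alfalfa meal are positive (cassava meal, barley, DDGS = 0). There the calcium and metabolisable energy constraints are tight.
That vertex is x3 = 1.773, x4 = 2.021.
Objective = 0.18·1.773 + 0.25·2.021 = 0.82439.

$0.824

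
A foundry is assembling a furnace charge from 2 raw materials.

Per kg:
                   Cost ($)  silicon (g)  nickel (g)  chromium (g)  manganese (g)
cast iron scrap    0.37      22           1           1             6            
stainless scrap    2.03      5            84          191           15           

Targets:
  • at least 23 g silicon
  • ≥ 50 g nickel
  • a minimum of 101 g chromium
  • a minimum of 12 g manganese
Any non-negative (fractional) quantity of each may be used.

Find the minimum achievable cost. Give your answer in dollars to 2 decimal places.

$1.52

Treat it as an LP. Let x1 = kg of cast iron scrap, x2 = kg of stainless scrap.
Minimise 0.37x1 + 2.03x2 subject to:
  22x1 + 5x2 ≥ 23   (silicon)
  1x1 + 84x2 ≥ 50   (nickel)
  1x1 + 191x2 ≥ 101   (chromium)
  6x1 + 15x2 ≥ 12   (manganese)
  x1, x2 ≥ 0.
Both inputs are positive at the optimum. The silicon and nickel requirements are met with equality.
Solving gives x1 = 0.9126, x2 = 0.5844.
Objective = 0.37·0.9126 + 2.03·0.5844 = 1.5240.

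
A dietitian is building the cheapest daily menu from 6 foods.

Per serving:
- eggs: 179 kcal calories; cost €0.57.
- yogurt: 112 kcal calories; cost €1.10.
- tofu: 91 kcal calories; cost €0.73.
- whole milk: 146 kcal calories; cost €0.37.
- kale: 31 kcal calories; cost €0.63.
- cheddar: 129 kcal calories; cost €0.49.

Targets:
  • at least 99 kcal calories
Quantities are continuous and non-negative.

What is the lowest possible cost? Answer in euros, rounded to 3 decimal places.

Set it up as a linear program. Let x1 = servings of eggs, x2 = servings of yogurt, x3 = servings of tofu, x4 = servings of whole milk, x5 = servings of kale, x6 = servings of cheddar.
min 0.57x1 + 1.1x2 + 0.73x3 + 0.37x4 + 0.63x5 + 0.49x6 with:
  179x1 + 112x2 + 91x3 + 146x4 + 31x5 + 129x6 ≥ 99   (calories)
  x1, x2, x3, x4, x5, x6 ≥ 0.
The optimal basis is {whole milk}; eggs, yogurt, tofu, kale, cheddar drop out. There the calories constraint is tight.
Optimal quantities: whole milk = 0.6781 servings.
Cost = 0.37·0.6781 = 0.25090.

€0.251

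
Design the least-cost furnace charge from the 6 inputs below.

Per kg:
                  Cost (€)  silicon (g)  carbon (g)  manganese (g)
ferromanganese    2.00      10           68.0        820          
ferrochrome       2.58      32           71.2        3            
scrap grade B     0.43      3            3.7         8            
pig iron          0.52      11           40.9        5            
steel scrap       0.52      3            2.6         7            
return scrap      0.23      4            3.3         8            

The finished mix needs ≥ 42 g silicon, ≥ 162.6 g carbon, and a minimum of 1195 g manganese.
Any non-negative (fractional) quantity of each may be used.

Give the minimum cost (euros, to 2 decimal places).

€4.19

Let x1 = kg of ferromanganese, x2 = kg of ferrochrome, x3 = kg of scrap grade B, x4 = kg of pig iron, x5 = kg of steel scrap, x6 = kg of return scrap.
Minimise 2x1 + 2.58x2 + 0.43x3 + 0.52x4 + 0.52x5 + 0.23x6 subject to:
  10x1 + 32x2 + 3x3 + 11x4 + 3x5 + 4x6 ≥ 42   (silicon)
  68x1 + 71.2x2 + 3.7x3 + 40.9x4 + 2.6x5 + 3.3x6 ≥ 162.6   (carbon)
  820x1 + 3x2 + 8x3 + 5x4 + 7x5 + 8x6 ≥ 1195   (manganese)
  x1, x2, x3, x4, x5, x6 ≥ 0.
The cheapest feasible vertex uses only ferromanganese, pig iron; ferrochrome, scrap grade B, steel scrap, return scrap are not used. The silicon and manganese requirements are met with equality.
That vertex is x1 = 1.442, x4 = 2.507.
Objective = 2·1.442 + 0.52·2.507 = 4.1876.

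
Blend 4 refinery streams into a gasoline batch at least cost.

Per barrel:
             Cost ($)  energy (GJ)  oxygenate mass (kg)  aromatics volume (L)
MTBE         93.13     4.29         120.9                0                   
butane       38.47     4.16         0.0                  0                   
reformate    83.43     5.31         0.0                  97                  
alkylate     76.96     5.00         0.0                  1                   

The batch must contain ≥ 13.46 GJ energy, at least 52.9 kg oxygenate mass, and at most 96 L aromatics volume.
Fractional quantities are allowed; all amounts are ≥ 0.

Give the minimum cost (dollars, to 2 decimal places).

Let x1 = barrels of MTBE, x2 = barrels of butane, x3 = barrels of reformate, x4 = barrels of alkylate.
min 93.13x1 + 38.47x2 + 83.43x3 + 76.96x4 subject to:
  4.29x1 + 4.16x2 + 5.31x3 + 5x4 ≥ 13.46   (energy)
  120.9x1 ≥ 52.9   (oxygenate mass)
  97x3 + 1x4 ≤ 96   (aromatics volume)
  x1, x2, x3, x4 ≥ 0.
At the optimum only MTBE, butane are positive (reformate, alkylate = 0). There the energy and oxygenate mass constraints are tight.
Solving gives x1 = 0.43755, x2 = 2.7844.
Objective = 93.13·0.43755 + 38.47·2.7844 = 147.8649.

$147.86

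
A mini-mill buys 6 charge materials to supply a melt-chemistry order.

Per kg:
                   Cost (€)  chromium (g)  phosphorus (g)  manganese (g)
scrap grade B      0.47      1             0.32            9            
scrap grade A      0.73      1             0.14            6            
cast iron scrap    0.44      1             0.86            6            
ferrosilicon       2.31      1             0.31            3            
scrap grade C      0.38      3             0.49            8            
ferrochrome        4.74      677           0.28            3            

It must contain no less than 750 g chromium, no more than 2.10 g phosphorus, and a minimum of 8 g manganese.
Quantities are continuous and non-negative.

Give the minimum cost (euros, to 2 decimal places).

€5.46

Treat it as an LP. Let x1 = kg of scrap grade B, x2 = kg of scrap grade A, x3 = kg of cast iron scrap, x4 = kg of ferrosilicon, x5 = kg of scrap grade C, x6 = kg of ferrochrome.
min 0.47x1 + 0.73x2 + 0.44x3 + 2.31x4 + 0.38x5 + 4.74x6 s.t.:
  1x1 + 1x2 + 1x3 + 1x4 + 3x5 + 677x6 ≥ 750   (chromium)
  0.32x1 + 0.14x2 + 0.86x3 + 0.31x4 + 0.49x5 + 0.28x6 ≤ 2.1   (phosphorus)
  9x1 + 6x2 + 6x3 + 3x4 + 8x5 + 3x6 ≥ 8   (manganese)
  x1, x2, x3, x4, x5, x6 ≥ 0.
The optimal basis is {scrap grade C, ferrochrome}; scrap grade B, scrap grade A, cast iron scrap, ferrosilicon drop out. There the chromium and manganese constraints are tight.
Optimal quantities: scrap grade C = 0.5855 kg, ferrochrome = 1.105 kg.
Objective = 0.38·0.5855 + 4.74·1.105 = 5.4602.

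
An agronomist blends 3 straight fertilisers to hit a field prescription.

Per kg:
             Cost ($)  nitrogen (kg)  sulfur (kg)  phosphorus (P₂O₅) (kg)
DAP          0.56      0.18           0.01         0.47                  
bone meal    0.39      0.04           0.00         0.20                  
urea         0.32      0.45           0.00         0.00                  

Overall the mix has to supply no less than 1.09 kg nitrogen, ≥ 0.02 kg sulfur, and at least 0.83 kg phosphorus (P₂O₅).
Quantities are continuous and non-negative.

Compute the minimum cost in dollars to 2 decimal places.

Set it up as a linear program. Let x1 = kg of DAP, x2 = kg of bone meal, x3 = kg of urea.
Minimize 0.56x1 + 0.39x2 + 0.32x3 s.t.:
  0.18x1 + 0.04x2 + 0.45x3 ≥ 1.09   (nitrogen)
  0.01x1 ≥ 0.02   (sulfur)
  0.47x1 + 0.2x2 ≥ 0.83   (phosphorus (P₂O₅))
  x1, x2, x3 ≥ 0.
The cheapest feasible vertex uses only DAP, urea; bone meal is not used. Binding constraints: nitrogen and sulfur.
Solving gives x1 = 2, x3 = 1.622.
Total cost: 0.56·2 + 0.32·1.622 = 1.6390.

$1.64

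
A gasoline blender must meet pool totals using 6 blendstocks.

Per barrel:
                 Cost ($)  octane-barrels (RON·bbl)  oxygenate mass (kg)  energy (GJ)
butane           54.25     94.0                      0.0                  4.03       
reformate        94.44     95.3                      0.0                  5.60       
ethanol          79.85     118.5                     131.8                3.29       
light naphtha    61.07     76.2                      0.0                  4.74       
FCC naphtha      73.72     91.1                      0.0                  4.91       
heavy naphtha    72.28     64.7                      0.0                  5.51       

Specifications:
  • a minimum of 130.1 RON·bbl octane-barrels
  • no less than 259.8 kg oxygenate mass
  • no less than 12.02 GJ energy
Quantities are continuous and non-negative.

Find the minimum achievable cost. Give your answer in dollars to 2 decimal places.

$228.71

Let x1 = barrels of butane, x2 = barrels of reformate, x3 = barrels of ethanol, x4 = barrels of light naphtha, x5 = barrels of FCC naphtha, x6 = barrels of heavy naphtha.
min 54.25x1 + 94.44x2 + 79.85x3 + 61.07x4 + 73.72x5 + 72.28x6 with:
  94x1 + 95.3x2 + 118.5x3 + 76.2x4 + 91.1x5 + 64.7x6 ≥ 130.1   (octane-barrels)
  131.8x3 ≥ 259.8   (oxygenate mass)
  4.03x1 + 5.6x2 + 3.29x3 + 4.74x4 + 4.91x5 + 5.51x6 ≥ 12.02   (energy)
  x1, x2, x3, x4, x5, x6 ≥ 0.
The cheapest feasible vertex uses only ethanol, light naphtha; butane, reformate, FCC naphtha, heavy naphtha are not used. Binding constraints: oxygenate mass and energy.
So ethanol = 1.971 barrels, light naphtha = 1.168 barrels.
Cost = 79.85·1.971 + 61.07·1.168 = 228.7141.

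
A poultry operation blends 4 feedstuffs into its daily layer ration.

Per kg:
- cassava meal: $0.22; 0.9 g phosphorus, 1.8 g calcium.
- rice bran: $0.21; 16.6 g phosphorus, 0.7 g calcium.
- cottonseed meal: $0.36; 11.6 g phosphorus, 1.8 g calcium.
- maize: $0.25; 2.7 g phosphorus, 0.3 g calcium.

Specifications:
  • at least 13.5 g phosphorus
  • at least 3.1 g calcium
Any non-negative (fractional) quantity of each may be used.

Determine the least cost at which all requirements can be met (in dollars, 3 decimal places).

Treat it as an LP. Let x1 = kg of cassava meal, x2 = kg of rice bran, x3 = kg of cottonseed meal, x4 = kg of maize.
min 0.22x1 + 0.21x2 + 0.36x3 + 0.25x4 s.t.:
  0.9x1 + 16.6x2 + 11.6x3 + 2.7x4 ≥ 13.5   (phosphorus)
  1.8x1 + 0.7x2 + 1.8x3 + 0.3x4 ≥ 3.1   (calcium)
  x1, x2, x3, x4 ≥ 0.
The minimum-cost mix takes nothing from cottonseed meal, maize — only cassava meal, rice bran. Binding constraints: phosphorus and calcium.
That vertex is x1 = 1.436, x2 = 0.7354.
Objective = 0.22·1.436 + 0.21·0.7354 = 0.47035.

$0.470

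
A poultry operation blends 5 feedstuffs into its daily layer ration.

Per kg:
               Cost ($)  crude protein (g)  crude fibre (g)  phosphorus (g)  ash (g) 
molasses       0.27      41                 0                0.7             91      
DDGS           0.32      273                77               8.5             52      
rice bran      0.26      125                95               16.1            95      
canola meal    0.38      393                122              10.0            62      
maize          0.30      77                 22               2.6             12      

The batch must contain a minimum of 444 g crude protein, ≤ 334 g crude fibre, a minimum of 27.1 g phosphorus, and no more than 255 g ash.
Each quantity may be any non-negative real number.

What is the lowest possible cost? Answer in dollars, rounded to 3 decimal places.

$0.599

Let x1 = kg of molasses, x2 = kg of DDGS, x3 = kg of rice bran, x4 = kg of canola meal, x5 = kg of maize.
min 0.27x1 + 0.32x2 + 0.26x3 + 0.38x4 + 0.3x5 with:
  41x1 + 273x2 + 125x3 + 393x4 + 77x5 ≥ 444   (crude protein)
  77x2 + 95x3 + 122x4 + 22x5 ≤ 334   (crude fibre)
  0.7x1 + 8.5x2 + 16.1x3 + 10x4 + 2.6x5 ≥ 27.1   (phosphorus)
  91x1 + 52x2 + 95x3 + 62x4 + 12x5 ≤ 255   (ash)
  x1, x2, x3, x4, x5 ≥ 0.
The cheapest feasible vertex uses only rice bran, canola meal; molasses, DDGS, maize are not used. The crude protein and phosphorus requirements are met with equality.
So rice bran = 1.223 kg, canola meal = 0.7407 kg.
Cost = 0.26·1.223 + 0.38·0.7407 = 0.59945.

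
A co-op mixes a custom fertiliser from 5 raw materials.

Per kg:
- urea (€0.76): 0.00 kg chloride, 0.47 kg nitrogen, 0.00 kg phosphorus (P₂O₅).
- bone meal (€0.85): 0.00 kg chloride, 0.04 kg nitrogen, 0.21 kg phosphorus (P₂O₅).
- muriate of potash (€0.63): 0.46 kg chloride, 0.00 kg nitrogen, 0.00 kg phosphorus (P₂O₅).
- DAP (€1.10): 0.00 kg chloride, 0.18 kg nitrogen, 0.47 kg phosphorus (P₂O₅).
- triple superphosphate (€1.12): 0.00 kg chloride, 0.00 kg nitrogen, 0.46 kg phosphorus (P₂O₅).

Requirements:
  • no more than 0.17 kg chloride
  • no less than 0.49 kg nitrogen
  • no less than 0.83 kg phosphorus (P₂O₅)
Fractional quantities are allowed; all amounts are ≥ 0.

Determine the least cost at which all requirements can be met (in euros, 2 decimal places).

Let x1 = kg of urea, x2 = kg of bone meal, x3 = kg of muriate of potash, x4 = kg of DAP, x5 = kg of triple superphosphate.
Minimise 0.76x1 + 0.85x2 + 0.63x3 + 1.1x4 + 1.12x5 with:
  0.46x3 ≤ 0.17   (chloride)
  0.47x1 + 0.04x2 + 0.18x4 ≥ 0.49   (nitrogen)
  0.21x2 + 0.47x4 + 0.46x5 ≥ 0.83   (phosphorus (P₂O₅))
  x1, x2, x3, x4, x5 ≥ 0.
The optimal basis is {urea, DAP}; bone meal, muriate of potash, triple superphosphate drop out. There the nitrogen and phosphorus (P₂O₅) constraints are tight.
That vertex is x1 = 0.3662, x4 = 1.766.
Total cost: 0.76·0.3662 + 1.1·1.766 = 2.2209.

€2.22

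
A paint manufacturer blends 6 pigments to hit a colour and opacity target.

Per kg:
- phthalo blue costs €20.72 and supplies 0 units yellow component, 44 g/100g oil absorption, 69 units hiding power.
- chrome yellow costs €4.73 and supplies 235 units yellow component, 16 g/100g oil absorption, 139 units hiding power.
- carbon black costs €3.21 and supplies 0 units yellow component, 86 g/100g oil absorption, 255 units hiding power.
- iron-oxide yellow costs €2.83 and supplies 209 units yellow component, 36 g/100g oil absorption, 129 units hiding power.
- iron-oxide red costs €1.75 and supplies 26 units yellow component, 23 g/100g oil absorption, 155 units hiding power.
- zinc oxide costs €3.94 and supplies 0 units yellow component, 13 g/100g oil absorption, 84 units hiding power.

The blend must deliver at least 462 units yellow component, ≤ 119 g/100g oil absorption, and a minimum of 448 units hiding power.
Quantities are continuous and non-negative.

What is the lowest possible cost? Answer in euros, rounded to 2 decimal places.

This is a linear program. Let x1 = kg of phthalo blue, x2 = kg of chrome yellow, x3 = kg of carbon black, x4 = kg of iron-oxide yellow, x5 = kg of iron-oxide red, x6 = kg of zinc oxide.
Minimise 20.72x1 + 4.73x2 + 3.21x3 + 2.83x4 + 1.75x5 + 3.94x6 with:
  235x2 + 209x4 + 26x5 ≥ 462   (yellow component)
  44x1 + 16x2 + 86x3 + 36x4 + 23x5 + 13x6 ≤ 119   (oil absorption)
  69x1 + 139x2 + 255x3 + 129x4 + 155x5 + 84x6 ≥ 448   (hiding power)
  x1, x2, x3, x4, x5, x6 ≥ 0.
At the optimum only iron-oxide yellow, iron-oxide red are positive (phthalo blue, chrome yellow, carbon black, zinc oxide = 0). There the yellow component and hiding power constraints are tight.
So iron-oxide yellow = 2.065 kg, iron-oxide red = 1.172 kg.
Objective = 2.83·2.065 + 1.75·1.172 = 7.89495.

€7.89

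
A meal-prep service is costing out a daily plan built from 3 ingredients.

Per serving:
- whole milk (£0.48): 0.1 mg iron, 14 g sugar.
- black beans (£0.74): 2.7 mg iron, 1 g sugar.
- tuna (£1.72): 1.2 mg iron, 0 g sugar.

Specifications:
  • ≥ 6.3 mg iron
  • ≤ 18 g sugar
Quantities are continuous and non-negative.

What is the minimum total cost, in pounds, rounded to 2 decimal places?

£1.73

Set it up as a linear program. Let x1 = servings of whole milk, x2 = servings of black beans, x3 = servings of tuna.
min 0.48x1 + 0.74x2 + 1.72x3 subject to:
  0.1x1 + 2.7x2 + 1.2x3 ≥ 6.3   (iron)
  14x1 + 1x2 ≤ 18   (sugar)
  x1, x2, x3 ≥ 0.
The optimal basis is {black beans}; whole milk, tuna drop out. Binding constraint: iron.
So black beans = 2.333 servings.
Objective = 0.74·2.333 = 1.7264.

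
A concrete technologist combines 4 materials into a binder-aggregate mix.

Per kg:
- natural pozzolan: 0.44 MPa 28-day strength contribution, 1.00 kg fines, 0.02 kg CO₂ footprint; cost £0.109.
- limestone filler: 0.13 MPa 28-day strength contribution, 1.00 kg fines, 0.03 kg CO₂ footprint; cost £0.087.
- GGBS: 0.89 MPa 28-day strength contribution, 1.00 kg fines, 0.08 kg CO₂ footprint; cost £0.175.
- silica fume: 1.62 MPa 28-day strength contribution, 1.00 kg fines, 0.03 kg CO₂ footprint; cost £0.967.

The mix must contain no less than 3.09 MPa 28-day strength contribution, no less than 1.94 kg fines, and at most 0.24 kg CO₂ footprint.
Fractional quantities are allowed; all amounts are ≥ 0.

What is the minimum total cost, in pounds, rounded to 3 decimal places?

£0.651

Let x1 = kg of natural pozzolan, x2 = kg of limestone filler, x3 = kg of GGBS, x4 = kg of silica fume.
Minimize 0.109x1 + 0.087x2 + 0.175x3 + 0.967x4 s.t.:
  0.44x1 + 0.13x2 + 0.89x3 + 1.62x4 ≥ 3.09   (28-day strength contribution)
  1x1 + 1x2 + 1x3 + 1x4 ≥ 1.94   (fines)
  0.02x1 + 0.03x2 + 0.08x3 + 0.03x4 ≤ 0.24   (CO₂ footprint)
  x1, x2, x3, x4 ≥ 0.
The cheapest feasible vertex uses only natural pozzolan, GGBS; limestone filler, silica fume are not used. Binding constraints: 28-day strength contribution and CO₂ footprint.
Optimal quantities: natural pozzolan = 1.931 kg, GGBS = 2.517 kg.
Cost = 0.109·1.931 + 0.175·2.517 = 0.65095.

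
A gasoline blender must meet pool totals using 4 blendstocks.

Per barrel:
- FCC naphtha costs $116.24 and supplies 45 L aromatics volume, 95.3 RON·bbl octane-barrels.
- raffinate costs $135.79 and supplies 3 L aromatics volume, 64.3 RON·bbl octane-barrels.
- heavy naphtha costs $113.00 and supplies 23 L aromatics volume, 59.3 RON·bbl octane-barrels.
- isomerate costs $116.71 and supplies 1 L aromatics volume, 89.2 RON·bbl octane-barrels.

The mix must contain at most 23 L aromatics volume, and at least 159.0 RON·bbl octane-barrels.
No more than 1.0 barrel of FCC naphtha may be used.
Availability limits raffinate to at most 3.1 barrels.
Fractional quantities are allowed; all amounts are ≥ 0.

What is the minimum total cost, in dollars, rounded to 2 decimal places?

This is a linear program. Let x1 = barrels of FCC naphtha, x2 = barrels of raffinate, x3 = barrels of heavy naphtha, x4 = barrels of isomerate.
Minimise 116.24x1 + 135.79x2 + 113x3 + 116.71x4 with:
  45x1 + 3x2 + 23x3 + 1x4 ≤ 23   (aromatics volume)
  95.3x1 + 64.3x2 + 59.3x3 + 89.2x4 ≥ 159   (octane-barrels)
  x1 ≤ 1
  x2 ≤ 3.1
  x1, x2, x3, x4 ≥ 0.
The cheapest feasible vertex uses only FCC naphtha, isomerate; raffinate, heavy naphtha are not used. The aromatics volume and octane-barrels requirements are met with equality.
So FCC naphtha = 0.482966 barrels, isomerate = 1.26652 barrels.
Hence cost = 116.24·0.482966 + 116.71·1.26652 = $203.9555.

$203.96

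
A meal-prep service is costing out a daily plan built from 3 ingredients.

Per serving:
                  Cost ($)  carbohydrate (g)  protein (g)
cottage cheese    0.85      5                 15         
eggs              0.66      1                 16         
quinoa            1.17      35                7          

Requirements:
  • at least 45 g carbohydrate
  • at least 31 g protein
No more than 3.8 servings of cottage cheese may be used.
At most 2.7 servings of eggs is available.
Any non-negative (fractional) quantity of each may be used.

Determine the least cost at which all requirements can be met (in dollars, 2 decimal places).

$2.38

Let x1 = servings of cottage cheese, x2 = servings of eggs, x3 = servings of quinoa.
min 0.85x1 + 0.66x2 + 1.17x3 subject to:
  5x1 + 1x2 + 35x3 ≥ 45   (carbohydrate)
  15x1 + 16x2 + 7x3 ≥ 31   (protein)
  x1 ≤ 3.8
  x2 ≤ 2.7
  x1, x2, x3 ≥ 0.
The cheapest feasible vertex uses only eggs, quinoa; cottage cheese is not used. Binding constraints: carbohydrate and protein.
That vertex is x2 = 1.392, x3 = 1.246.
Hence cost = 0.66·1.392 + 1.17·1.246 = $2.3765.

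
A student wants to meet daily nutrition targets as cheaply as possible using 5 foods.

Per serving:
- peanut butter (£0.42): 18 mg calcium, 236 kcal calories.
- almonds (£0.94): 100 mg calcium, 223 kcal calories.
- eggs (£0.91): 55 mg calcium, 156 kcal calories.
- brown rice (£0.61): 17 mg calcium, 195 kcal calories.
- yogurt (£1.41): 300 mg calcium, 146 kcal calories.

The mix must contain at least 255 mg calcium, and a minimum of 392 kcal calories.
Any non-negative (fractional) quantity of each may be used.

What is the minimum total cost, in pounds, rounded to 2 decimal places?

£1.59

This is a linear program. Let x1 = servings of peanut butter, x2 = servings of almonds, x3 = servings of eggs, x4 = servings of brown rice, x5 = servings of yogurt.
Minimize 0.42x1 + 0.94x2 + 0.91x3 + 0.61x4 + 1.41x5 s.t.:
  18x1 + 100x2 + 55x3 + 17x4 + 300x5 ≥ 255   (calcium)
  236x1 + 223x2 + 156x3 + 195x4 + 146x5 ≥ 392   (calories)
  x1, x2, x3, x4, x5 ≥ 0.
The optimal basis is {peanut butter, yogurt}; almonds, eggs, brown rice drop out. There the calcium and calories constraints are tight.
So peanut butter = 1.179 servings, yogurt = 0.7793 servings.
Hence cost = 0.42·1.179 + 1.41·0.7793 = £1.5940.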